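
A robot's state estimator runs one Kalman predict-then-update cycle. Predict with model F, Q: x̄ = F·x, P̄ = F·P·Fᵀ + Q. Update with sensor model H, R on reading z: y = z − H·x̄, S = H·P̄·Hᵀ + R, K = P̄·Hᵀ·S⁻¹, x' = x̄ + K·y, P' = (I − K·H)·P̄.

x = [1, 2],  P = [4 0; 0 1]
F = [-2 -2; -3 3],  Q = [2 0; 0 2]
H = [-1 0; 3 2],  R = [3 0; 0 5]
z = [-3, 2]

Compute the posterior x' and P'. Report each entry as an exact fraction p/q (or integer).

x' = [2208/4771, 2879/4771]
P' = [8850/4771 -12510/4771; -12510/4771 23425/4771]

x̄ = F·x = [-6, 3]
P̄ = F·P·Fᵀ + Q = [22 18; 18 47]
y = z − H·x̄ = [-9, 14]
S = H·P̄·Hᵀ + R = [25 -102; -102 607]
K = P̄·Hᵀ·S⁻¹ = [-2950/4771 306/4771; 4170/4771 1864/4771]
x' = x̄ + K·y = [2208/4771, 2879/4771]
P' = (I − K·H)·P̄ = [8850/4771 -12510/4771; -12510/4771 23425/4771]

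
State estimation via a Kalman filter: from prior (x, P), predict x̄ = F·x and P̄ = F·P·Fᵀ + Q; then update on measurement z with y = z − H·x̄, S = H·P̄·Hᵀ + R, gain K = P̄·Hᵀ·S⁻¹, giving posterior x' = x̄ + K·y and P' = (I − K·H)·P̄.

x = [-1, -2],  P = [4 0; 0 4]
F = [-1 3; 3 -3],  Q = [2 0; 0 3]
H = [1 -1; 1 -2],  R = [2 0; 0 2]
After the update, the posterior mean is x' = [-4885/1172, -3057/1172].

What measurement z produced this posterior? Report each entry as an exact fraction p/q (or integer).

z = [-3, 2]

x̄ = F·x = [-5, 3]
P̄ = F·P·Fᵀ + Q = [42 -48; -48 75]
S = H·P̄·Hᵀ + R = [215 336; 336 536]
K = P̄·Hᵀ·S⁻¹ = [234/293 -285/1172; 75/293 -621/1172]
x' − x̄ = [975/1172, -6573/1172] = K·y
y = (KᵀK)⁻¹·Kᵀ·(x' − x̄) = [5, 13]
z = y + H·x̄ = [5, 13] + [-8, -11] = [-3, 2]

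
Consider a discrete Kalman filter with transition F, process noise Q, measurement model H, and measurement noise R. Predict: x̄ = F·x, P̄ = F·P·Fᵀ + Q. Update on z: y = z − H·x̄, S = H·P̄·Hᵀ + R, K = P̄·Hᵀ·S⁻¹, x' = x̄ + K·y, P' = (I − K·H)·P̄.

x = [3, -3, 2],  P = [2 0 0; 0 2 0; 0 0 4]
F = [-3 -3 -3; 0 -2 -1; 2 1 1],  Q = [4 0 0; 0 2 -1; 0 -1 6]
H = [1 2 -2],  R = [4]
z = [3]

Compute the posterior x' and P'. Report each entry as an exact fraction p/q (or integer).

x̄ = F·x = [-6, 4, 5]
P̄ = F·P·Fᵀ + Q = [76 24 -30; 24 14 -9; -30 -9 20]
y = z − H·x̄ = [11]
S = H·P̄·Hᵀ + R = [504]
K = P̄·Hᵀ·S⁻¹ = [23/63; 5/36; -11/63]
x' = x̄ + K·y = [-125/63, 199/36, 194/63]
P' = (I − K·H)·P̄ = [556/63 -14/9 134/63; -14/9 77/18 29/9; 134/63 29/9 292/63]

x' = [-125/63, 199/36, 194/63]
P' = [556/63 -14/9 134/63; -14/9 77/18 29/9; 134/63 29/9 292/63]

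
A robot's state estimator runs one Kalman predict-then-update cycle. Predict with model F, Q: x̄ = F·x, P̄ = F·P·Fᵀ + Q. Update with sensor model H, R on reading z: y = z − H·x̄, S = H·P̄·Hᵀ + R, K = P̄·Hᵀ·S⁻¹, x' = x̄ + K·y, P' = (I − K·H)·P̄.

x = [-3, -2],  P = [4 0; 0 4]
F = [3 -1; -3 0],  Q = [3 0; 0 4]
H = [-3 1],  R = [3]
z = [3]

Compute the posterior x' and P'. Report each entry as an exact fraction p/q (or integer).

x' = [-67/646, 909/323]
P' = [553/646 582/323; 582/323 1968/323]

x̄ = F·x = [-7, 9]
P̄ = F·P·Fᵀ + Q = [43 -36; -36 40]
y = z − H·x̄ = [-27]
S = H·P̄·Hᵀ + R = [646]
K = P̄·Hᵀ·S⁻¹ = [-165/646; 74/323]
x' = x̄ + K·y = [-67/646, 909/323]
P' = (I − K·H)·P̄ = [553/646 582/323; 582/323 1968/323]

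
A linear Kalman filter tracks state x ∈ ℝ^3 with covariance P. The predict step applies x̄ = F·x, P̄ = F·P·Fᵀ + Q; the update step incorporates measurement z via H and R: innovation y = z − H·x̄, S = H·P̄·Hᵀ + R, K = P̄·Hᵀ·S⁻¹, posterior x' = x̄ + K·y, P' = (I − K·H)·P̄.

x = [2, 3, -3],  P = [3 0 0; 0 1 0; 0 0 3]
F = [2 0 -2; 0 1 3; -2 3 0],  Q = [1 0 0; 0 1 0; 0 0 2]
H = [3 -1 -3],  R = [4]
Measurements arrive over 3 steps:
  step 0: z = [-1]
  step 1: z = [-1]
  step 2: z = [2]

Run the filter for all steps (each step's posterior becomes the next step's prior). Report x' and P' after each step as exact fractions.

step 0: x' = [1744/269, -2818/807, 2137/269], P' = [1178/269 -886/269 1416/269; -886/269 14939/807 -2505/269; 1416/269 -2505/269 2299/269]
step 1: x' = [-80818/954929, 16143409/954929, -5189074/954929], P' = [5010662/954929 -1134021/954929 5474233/954929; -1134021/954929 31247120/954929 -11653329/954929; 5474233/954929 -11653329/954929 9901752/954929]
step 2: x' = [25452727/55699282, 2012385872/417744615, -479461477/278496410], P' = [613153301/111398564 -45054457/55699282 655540871/111398564; -45054457/55699282 21628890364/417744615 -5044396929/278496410; 655540871/111398564 -5044396929/278496410 6957848157/556992820]

step 0: x̄ = F·x = [10, -6, 5]
step 0: P̄ = F·P·Fᵀ + Q = [25 -18 -12; -18 29 3; -12 3 23]
step 0: y = z − H·x̄ = [-22]
step 0: S = H·P̄·Hᵀ + R = [807]
step 0: K = P̄·Hᵀ·S⁻¹ = [43/269; -92/807; -36/269]
step 0: x' = x̄ + K·y = [1744/269, -2818/807, 2137/269]
step 0: P' = (I − K·H)·P̄ = [1178/269 -886/269 1416/269; -886/269 14939/807 -2505/269; 1416/269 -2505/269 2299/269]
step 1: x̄ = F·x = [-786/269, 16415/807, -6306/269]
step 1: P̄ = F·P·Fᵀ + Q = [2849/269 -2060/269 10666/269; -2060/269 32729/807 -14330/269; 10666/269 -14330/269 60699/269]
step 1: y = z − H·x̄ = [-34072/807]
step 1: S = H·P̄·Hᵀ + R = [954929/807]
step 1: K = P̄·Hᵀ·S⁻¹ = [-64173/954929; 77701/954929; -407307/954929]
step 1: x' = x̄ + K·y = [-80818/954929, 16143409/954929, -5189074/954929]
step 1: P' = (I − K·H)·P̄ = [5010662/954929 -1134021/954929 5474233/954929; -1134021/954929 31247120/954929 -11653329/954929; 5474233/954929 -11653329/954929 9901752/954929]
step 2: x̄ = F·x = [10216512/954929, 576187/954929, 48591863/954929]
step 2: P̄ = F·P·Fᵀ + Q = [16810721/954929 -5526498/954929 64970132/954929; -5526498/954929 51397843/954929 -41715957/954929; 64970132/954929 -41715957/954929 316784838/954929]
step 2: y = z − H·x̄ = [117612098/954929]
step 2: S = H·P̄·Hᵀ + R = [1670978460/954929]
step 2: K = P̄·Hᵀ·S⁻¹ = [-9263449/111398564; 28585267/835489230; -237909387/556992820]
step 2: x' = x̄ + K·y = [25452727/55699282, 2012385872/417744615, -479461477/278496410]
step 2: P' = (I − K·H)·P̄ = [613153301/111398564 -45054457/55699282 655540871/111398564; -45054457/55699282 21628890364/417744615 -5044396929/278496410; 655540871/111398564 -5044396929/278496410 6957848157/556992820]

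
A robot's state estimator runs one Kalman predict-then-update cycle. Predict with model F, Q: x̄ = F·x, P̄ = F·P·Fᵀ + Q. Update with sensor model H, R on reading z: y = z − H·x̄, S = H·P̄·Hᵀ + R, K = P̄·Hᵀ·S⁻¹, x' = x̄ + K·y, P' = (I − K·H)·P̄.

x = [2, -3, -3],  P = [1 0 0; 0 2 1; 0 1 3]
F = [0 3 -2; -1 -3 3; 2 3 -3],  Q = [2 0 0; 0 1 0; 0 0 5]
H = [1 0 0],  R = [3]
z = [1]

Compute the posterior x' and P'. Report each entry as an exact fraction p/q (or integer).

x' = [11/23, -130/23, 176/23]
P' = [60/23 -63/23 63/23; -63/23 226/23 -226/23; 63/23 -226/23 387/23]

x̄ = F·x = [-3, -2, 4]
P̄ = F·P·Fᵀ + Q = [20 -21 21; -21 29 -29; 21 -29 36]
y = z − H·x̄ = [4]
S = H·P̄·Hᵀ + R = [23]
K = P̄·Hᵀ·S⁻¹ = [20/23; -21/23; 21/23]
x' = x̄ + K·y = [11/23, -130/23, 176/23]
P' = (I − K·H)·P̄ = [60/23 -63/23 63/23; -63/23 226/23 -226/23; 63/23 -226/23 387/23]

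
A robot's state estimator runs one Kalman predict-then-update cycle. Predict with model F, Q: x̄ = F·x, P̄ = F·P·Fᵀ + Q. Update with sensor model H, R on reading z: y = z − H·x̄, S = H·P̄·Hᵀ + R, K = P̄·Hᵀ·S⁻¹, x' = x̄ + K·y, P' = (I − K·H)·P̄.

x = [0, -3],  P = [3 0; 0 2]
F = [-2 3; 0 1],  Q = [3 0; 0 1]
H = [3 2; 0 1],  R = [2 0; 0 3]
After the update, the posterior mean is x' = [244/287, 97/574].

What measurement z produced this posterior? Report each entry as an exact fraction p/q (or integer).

z = [3, 2]

x̄ = F·x = [-9, -3]
P̄ = F·P·Fᵀ + Q = [33 6; 6 3]
S = H·P̄·Hᵀ + R = [383 24; 24 6]
K = P̄·Hᵀ·S⁻¹ = [87/287 -61/287; 12/287 191/574]
x' − x̄ = [2827/287, 1819/574] = K·y
y = (KᵀK)⁻¹·Kᵀ·(x' − x̄) = [36, 5]
z = y + H·x̄ = [36, 5] + [-33, -3] = [3, 2]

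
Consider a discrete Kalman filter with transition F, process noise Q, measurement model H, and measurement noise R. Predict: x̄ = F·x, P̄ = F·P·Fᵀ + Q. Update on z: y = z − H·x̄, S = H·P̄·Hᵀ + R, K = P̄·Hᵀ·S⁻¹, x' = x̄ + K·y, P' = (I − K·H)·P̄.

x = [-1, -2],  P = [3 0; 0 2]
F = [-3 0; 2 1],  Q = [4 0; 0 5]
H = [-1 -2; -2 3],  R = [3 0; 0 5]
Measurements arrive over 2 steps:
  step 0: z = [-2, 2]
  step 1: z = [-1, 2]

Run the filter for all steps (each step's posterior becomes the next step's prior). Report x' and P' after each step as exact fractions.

step 0: x' = [436/3677, 5259/7354], P' = [3230/3677 925/7354; 925/7354 2395/7354]
step 1: x' = [-9279722/68158849, 39884148/68158849], P' = [57466985/68158849 8088470/68158849; 8088470/68158849 21897005/68158849]

step 0: x̄ = F·x = [3, -4]
step 0: P̄ = F·P·Fᵀ + Q = [31 -18; -18 19]
step 0: y = z − H·x̄ = [-7, 20]
step 0: S = H·P̄·Hᵀ + R = [38 -70; -70 516]
step 0: K = P̄·Hᵀ·S⁻¹ = [-1385/3677 -2029/7354; -1905/7354 1067/7354]
step 0: x' = x̄ + K·y = [436/3677, 5259/7354]
step 0: P' = (I − K·H)·P̄ = [3230/3677 925/7354; 925/7354 2395/7354]
step 1: x̄ = F·x = [-1308/3677, 7003/7354]
step 1: P̄ = F·P·Fᵀ + Q = [43778/3677 -41535/7354; -41535/7354 68705/7354]
step 1: y = z − H·x̄ = [2018/3677, -11533/7354]
step 1: S = H·P̄·Hᵀ + R = [109149/3677 -278653/7354; -278653/7354 1503759/7354]
step 1: K = P̄·Hᵀ·S⁻¹ = [-24547975/68158849 -18133712/68158849; -17294160/68158849 9902815/68158849]
step 1: x' = x̄ + K·y = [-9279722/68158849, 39884148/68158849]
step 1: P' = (I − K·H)·P̄ = [57466985/68158849 8088470/68158849; 8088470/68158849 21897005/68158849]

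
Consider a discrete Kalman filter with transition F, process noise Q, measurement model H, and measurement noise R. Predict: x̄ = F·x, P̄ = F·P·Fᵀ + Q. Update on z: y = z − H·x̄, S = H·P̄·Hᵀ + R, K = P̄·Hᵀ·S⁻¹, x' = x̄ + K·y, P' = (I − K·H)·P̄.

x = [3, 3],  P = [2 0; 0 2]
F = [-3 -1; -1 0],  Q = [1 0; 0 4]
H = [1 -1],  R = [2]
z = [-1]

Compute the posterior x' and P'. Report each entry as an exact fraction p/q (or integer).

x' = [-84/17, -3]
P' = [132/17 6; 6 6]

x̄ = F·x = [-12, -3]
P̄ = F·P·Fᵀ + Q = [21 6; 6 6]
y = z − H·x̄ = [8]
S = H·P̄·Hᵀ + R = [17]
K = P̄·Hᵀ·S⁻¹ = [15/17; 0]
x' = x̄ + K·y = [-84/17, -3]
P' = (I − K·H)·P̄ = [132/17 6; 6 6]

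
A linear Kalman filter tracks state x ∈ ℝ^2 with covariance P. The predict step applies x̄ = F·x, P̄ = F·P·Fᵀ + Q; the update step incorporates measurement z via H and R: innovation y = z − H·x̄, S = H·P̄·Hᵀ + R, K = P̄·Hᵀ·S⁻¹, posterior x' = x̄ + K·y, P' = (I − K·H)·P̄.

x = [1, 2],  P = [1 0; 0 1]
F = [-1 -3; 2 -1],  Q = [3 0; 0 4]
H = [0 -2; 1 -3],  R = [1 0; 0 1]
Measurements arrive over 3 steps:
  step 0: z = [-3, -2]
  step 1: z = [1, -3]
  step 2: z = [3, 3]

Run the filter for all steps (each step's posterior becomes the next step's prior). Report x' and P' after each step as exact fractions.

step 0: x' = [11/19, 20/19], P' = [1521/589 349/589; 349/589 125/589]
step 1: x' = [-1272955/311369, -123598/311369], P' = [606470/311369 134041/311369; 134041/311369 53320/311369]
step 2: x' = [-12409187/22080519, -87176452/66241557], P' = [14160325/7360173 9407462/22080519; 9407462/22080519 22577831/132483114]

step 0: x̄ = F·x = [-7, 0]
step 0: P̄ = F·P·Fᵀ + Q = [13 1; 1 9]
step 0: y = z − H·x̄ = [-3, 5]
step 0: S = H·P̄·Hᵀ + R = [37 52; 52 89]
step 0: K = P̄·Hᵀ·S⁻¹ = [-698/589 474/589; -250/589 -26/589]
step 0: x' = x̄ + K·y = [11/19, 20/19]
step 0: P' = (I − K·H)·P̄ = [1521/589 349/589; 349/589 125/589]
step 1: x̄ = F·x = [-71/19, 2/19]
step 1: P̄ = F·P·Fᵀ + Q = [6507/589 -4412/589; -4412/589 7169/589]
step 1: y = z − H·x̄ = [23/19, 20/19]
step 1: S = H·P̄·Hᵀ + R = [29265/589 51838/589; 51838/589 98089/589]
step 1: K = P̄·Hᵀ·S⁻¹ = [-268082/311369 204347/311369; -106640/311369 -25919/311369]
step 1: x' = x̄ + K·y = [-1272955/311369, -123598/311369]
step 1: P' = (I − K·H)·P̄ = [606470/311369 134041/311369; 134041/311369 53320/311369]
step 2: x̄ = F·x = [1643749/311369, -2422312/311369]
step 2: P̄ = F·P·Fᵀ + Q = [2824703/311369 -1723185/311369; -1723185/311369 3188512/311369]
step 2: y = z − H·x̄ = [-3910517/311369, -7976578/311369]
step 2: S = H·P̄·Hᵀ + R = [13065417/311369 22577442/311369; 22577442/311369 42171790/311369]
step 2: K = P̄·Hᵀ·S⁻¹ = [-18814924/22080519 4752863/7360173; -22577831/66241557 -3762907/44161038]
step 2: x' = x̄ + K·y = [-12409187/22080519, -87176452/66241557]
step 2: P' = (I − K·H)·P̄ = [14160325/7360173 9407462/22080519; 9407462/22080519 22577831/132483114]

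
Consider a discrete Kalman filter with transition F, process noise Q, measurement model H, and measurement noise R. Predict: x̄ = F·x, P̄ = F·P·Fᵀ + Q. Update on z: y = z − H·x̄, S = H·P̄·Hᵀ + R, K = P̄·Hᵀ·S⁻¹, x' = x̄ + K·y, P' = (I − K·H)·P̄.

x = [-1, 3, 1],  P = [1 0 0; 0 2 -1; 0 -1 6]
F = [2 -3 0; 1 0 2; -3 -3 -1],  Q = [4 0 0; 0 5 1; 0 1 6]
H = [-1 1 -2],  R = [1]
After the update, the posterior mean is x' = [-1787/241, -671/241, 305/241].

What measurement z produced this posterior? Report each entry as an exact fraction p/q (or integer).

x̄ = F·x = [-11, 1, -7]
P̄ = F·P·Fᵀ + Q = [26 8 9; 8 30 -8; 9 -8 33]
S = H·P̄·Hᵀ + R = [241]
K = P̄·Hᵀ·S⁻¹ = [-36/241; 38/241; -83/241]
x' − x̄ = [864/241, -912/241, 1992/241] = K·y
y = (KᵀK)⁻¹·Kᵀ·(x' − x̄) = [-24]
z = y + H·x̄ = [-24] + [26] = [2]

z = [2]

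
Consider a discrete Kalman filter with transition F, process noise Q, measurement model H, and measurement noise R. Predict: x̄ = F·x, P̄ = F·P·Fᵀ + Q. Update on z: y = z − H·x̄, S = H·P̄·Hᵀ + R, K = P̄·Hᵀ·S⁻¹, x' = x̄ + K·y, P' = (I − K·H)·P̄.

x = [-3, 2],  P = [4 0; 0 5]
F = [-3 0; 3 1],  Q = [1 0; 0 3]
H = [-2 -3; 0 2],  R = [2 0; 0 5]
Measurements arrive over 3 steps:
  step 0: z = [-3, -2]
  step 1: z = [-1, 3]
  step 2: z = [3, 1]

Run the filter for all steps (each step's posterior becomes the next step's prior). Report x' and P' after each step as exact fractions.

step 0: x̄ = F·x = [9, -7]
step 0: P̄ = F·P·Fᵀ + Q = [37 -36; -36 44]
step 0: y = z − H·x̄ = [-6, 12]
step 0: S = H·P̄·Hᵀ + R = [114 -120; -120 181]
step 0: K = P̄·Hᵀ·S⁻¹ = [-1243/3117 -688/1039; -50/1039 472/1039]
step 0: x' = x̄ + K·y = [3581/1039, -1309/1039]
step 0: P' = (I − K·H)·P̄ = [8983/3117 -1720/1039; -1720/1039 1180/1039]
step 1: x̄ = F·x = [-10743/1039, 9434/1039]
step 1: P̄ = F·P·Fᵀ + Q = [27988/1039 -21789/1039; -21789/1039 20926/1039]
step 1: y = z − H·x̄ = [5777/1039, -15751/1039]
step 1: S = H·P̄·Hᵀ + R = [40896/1039 -38400/1039; -38400/1039 88899/1039]
step 1: K = P̄·Hᵀ·S⁻¹ = [-269023/693312 -7126/10833; -500/10833 1628/3611]
step 1: x' = x̄ + K·y = [-1750657/693312, 21542/10833]
step 1: P' = (I − K·H)·P̄ = [1979263/693312 -17815/10833; -17815/10833 4070/3611]
step 2: x̄ = F·x = [1750657/231104, -3873283/693312]
step 2: P̄ = F·P·Fᵀ + Q = [6168893/231104 -4797629/231104; -4797629/231104 4611261/231104]
step 2: y = z − H·x̄ = [321343/231104, 4219939/346656]
step 2: S = H·P̄·Hᵀ + R = [9067581/231104 -4238525/115552; -4238525/115552 4900141/57776]
step 2: K = P̄·Hᵀ·S⁻¹ = [-177661759/458102521 -301096412/458102521; -21192625/458102521 206382308/458102521]
step 2: x' = x̄ + K·y = [-1326445739/1374307563, -76371837/458102521]
step 2: P' = (I − K·H)·P̄ = [1306773304/458102521 -752741030/458102521; -752741030/458102521 515955770/458102521]

step 0: x' = [3581/1039, -1309/1039], P' = [8983/3117 -1720/1039; -1720/1039 1180/1039]
step 1: x' = [-1750657/693312, 21542/10833], P' = [1979263/693312 -17815/10833; -17815/10833 4070/3611]
step 2: x' = [-1326445739/1374307563, -76371837/458102521], P' = [1306773304/458102521 -752741030/458102521; -752741030/458102521 515955770/458102521]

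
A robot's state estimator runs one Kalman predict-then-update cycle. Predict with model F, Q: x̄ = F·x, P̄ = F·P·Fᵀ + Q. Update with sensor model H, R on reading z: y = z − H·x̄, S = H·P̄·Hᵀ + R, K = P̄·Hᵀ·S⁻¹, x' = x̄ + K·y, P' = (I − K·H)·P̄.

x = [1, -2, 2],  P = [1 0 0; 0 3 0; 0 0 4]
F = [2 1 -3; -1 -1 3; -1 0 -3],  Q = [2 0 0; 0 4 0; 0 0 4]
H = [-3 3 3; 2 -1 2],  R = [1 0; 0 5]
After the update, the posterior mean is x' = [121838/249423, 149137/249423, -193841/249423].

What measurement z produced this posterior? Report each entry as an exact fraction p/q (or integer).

x̄ = F·x = [-6, 7, -7]
P̄ = F·P·Fᵀ + Q = [45 -41 34; -41 44 -35; 34 -35 41]
S = H·P̄·Hᵀ + R = [667 -630; -630 969]
K = P̄·Hᵀ·S⁻¹ = [-8598/83141 34453/249423; 7290/83141 -36232/249423; 11718/83141 70475/249423]
x' − x̄ = [1618376/249423, -1596824/249423, 1552120/249423] = K·y
y = (KᵀK)⁻¹·Kᵀ·(x' − x̄) = [-20, 32]
z = y + H·x̄ = [-20, 32] + [18, -33] = [-2, -1]

z = [-2, -1]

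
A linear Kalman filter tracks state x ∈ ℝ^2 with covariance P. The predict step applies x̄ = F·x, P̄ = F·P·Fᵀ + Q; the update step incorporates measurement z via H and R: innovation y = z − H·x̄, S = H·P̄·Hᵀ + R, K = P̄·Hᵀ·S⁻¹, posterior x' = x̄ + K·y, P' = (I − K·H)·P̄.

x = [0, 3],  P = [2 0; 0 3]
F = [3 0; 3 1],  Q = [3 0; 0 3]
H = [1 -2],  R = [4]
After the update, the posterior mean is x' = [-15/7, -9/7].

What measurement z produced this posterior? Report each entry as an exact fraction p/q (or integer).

x̄ = F·x = [0, 3]
P̄ = F·P·Fᵀ + Q = [21 18; 18 24]
S = H·P̄·Hᵀ + R = [49]
K = P̄·Hᵀ·S⁻¹ = [-15/49; -30/49]
x' − x̄ = [-15/7, -30/7] = K·y
y = (KᵀK)⁻¹·Kᵀ·(x' − x̄) = [7]
z = y + H·x̄ = [7] + [-6] = [1]

z = [1]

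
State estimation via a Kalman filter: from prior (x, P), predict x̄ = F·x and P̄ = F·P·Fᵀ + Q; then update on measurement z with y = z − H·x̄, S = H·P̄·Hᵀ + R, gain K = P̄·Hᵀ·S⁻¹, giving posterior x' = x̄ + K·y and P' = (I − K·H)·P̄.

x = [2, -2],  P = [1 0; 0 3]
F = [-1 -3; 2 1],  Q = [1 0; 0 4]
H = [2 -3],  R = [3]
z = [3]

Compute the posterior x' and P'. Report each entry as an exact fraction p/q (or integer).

x' = [213/50, 129/70]
P' = [267/50 33/10; 33/10 33/14]

x̄ = F·x = [4, 2]
P̄ = F·P·Fᵀ + Q = [29 -11; -11 11]
y = z − H·x̄ = [1]
S = H·P̄·Hᵀ + R = [350]
K = P̄·Hᵀ·S⁻¹ = [13/50; -11/70]
x' = x̄ + K·y = [213/50, 129/70]
P' = (I − K·H)·P̄ = [267/50 33/10; 33/10 33/14]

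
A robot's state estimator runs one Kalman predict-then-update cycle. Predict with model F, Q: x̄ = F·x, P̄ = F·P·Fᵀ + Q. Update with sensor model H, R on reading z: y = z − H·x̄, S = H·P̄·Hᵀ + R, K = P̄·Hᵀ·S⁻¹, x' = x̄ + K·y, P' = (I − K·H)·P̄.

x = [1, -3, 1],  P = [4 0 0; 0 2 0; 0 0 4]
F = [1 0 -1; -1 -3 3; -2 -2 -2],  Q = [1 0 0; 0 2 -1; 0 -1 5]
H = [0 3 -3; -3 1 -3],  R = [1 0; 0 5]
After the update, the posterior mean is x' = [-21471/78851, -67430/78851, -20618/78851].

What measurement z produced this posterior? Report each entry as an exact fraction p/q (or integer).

z = [-2, 2]

x̄ = F·x = [0, 11, 2]
P̄ = F·P·Fᵀ + Q = [9 -16 0; -16 60 -5; 0 -5 45]
S = H·P̄·Hᵀ + R = [1036 789; 789 677]
K = P̄·Hᵀ·S⁻¹ = [1431/78851 -6676/78851; 34968/78851 -26427/78851; 8910/78851 -26690/78851]
x' − x̄ = [-21471/78851, -934791/78851, -178320/78851] = K·y
y = (KᵀK)⁻¹·Kᵀ·(x' − x̄) = [-29, -3]
z = y + H·x̄ = [-29, -3] + [27, 5] = [-2, 2]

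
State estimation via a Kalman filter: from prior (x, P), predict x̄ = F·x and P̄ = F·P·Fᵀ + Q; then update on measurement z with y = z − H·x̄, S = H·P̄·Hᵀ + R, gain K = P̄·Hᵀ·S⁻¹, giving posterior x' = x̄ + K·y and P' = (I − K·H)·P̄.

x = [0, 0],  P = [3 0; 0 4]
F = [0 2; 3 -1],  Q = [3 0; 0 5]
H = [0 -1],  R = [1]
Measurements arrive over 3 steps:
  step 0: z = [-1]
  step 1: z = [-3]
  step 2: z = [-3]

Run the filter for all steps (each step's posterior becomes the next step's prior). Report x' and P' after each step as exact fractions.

step 0: x̄ = F·x = [0, 0]
step 0: P̄ = F·P·Fᵀ + Q = [19 -8; -8 36]
step 0: y = z − H·x̄ = [-1]
step 0: S = H·P̄·Hᵀ + R = [37]
step 0: K = P̄·Hᵀ·S⁻¹ = [8/37; -36/37]
step 0: x' = x̄ + K·y = [-8/37, 36/37]
step 0: P' = (I − K·H)·P̄ = [639/37 -8/37; -8/37 36/37]
step 1: x̄ = F·x = [72/37, -60/37]
step 1: P̄ = F·P·Fᵀ + Q = [255/37 -120/37; -120/37 6020/37]
step 1: y = z − H·x̄ = [-171/37]
step 1: S = H·P̄·Hᵀ + R = [6057/37]
step 1: K = P̄·Hᵀ·S⁻¹ = [40/2019; -6020/6057]
step 1: x' = x̄ + K·y = [1248/673, 2000/673]
step 1: P' = (I − K·H)·P̄ = [4595/673 -40/2019; -40/2019 6020/6057]
step 2: x̄ = F·x = [4000/673, 1744/673]
step 2: P̄ = F·P·Fᵀ + Q = [42251/6057 -12760/6057; -12760/6057 409220/6057]
step 2: y = z − H·x̄ = [-275/673]
step 2: S = H·P̄·Hᵀ + R = [415277/6057]
step 2: K = P̄·Hᵀ·S⁻¹ = [12760/415277; -409220/415277]
step 2: x' = x̄ + K·y = [2463000/415277, 1243356/415277]
step 2: P' = (I − K·H)·P̄ = [2869911/415277 -12760/415277; -12760/415277 409220/415277]

step 0: x' = [-8/37, 36/37], P' = [639/37 -8/37; -8/37 36/37]
step 1: x' = [1248/673, 2000/673], P' = [4595/673 -40/2019; -40/2019 6020/6057]
step 2: x' = [2463000/415277, 1243356/415277], P' = [2869911/415277 -12760/415277; -12760/415277 409220/415277]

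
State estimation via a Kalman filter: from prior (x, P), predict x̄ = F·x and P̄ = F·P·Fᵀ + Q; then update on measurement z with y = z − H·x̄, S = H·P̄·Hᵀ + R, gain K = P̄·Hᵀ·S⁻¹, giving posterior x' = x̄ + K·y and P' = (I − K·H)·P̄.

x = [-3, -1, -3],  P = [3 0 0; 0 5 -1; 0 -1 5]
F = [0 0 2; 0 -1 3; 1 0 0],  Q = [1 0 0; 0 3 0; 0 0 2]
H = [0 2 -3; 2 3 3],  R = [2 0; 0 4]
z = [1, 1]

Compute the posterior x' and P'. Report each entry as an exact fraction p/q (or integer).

x̄ = F·x = [-6, -8, -3]
P̄ = F·P·Fᵀ + Q = [21 32 0; 32 59 0; 0 0 5]
y = z − H·x̄ = [8, 46]
S = H·P̄·Hᵀ + R = [283 437; 437 1048]
K = P̄·Hᵀ·S⁻¹ = [6766/105615 11086/105615; 18347/105615 16637/105615; -495/2347 240/2347]
x' = x̄ + K·y = [-7734/11735, 7462/11735, 39/2347]
P' = (I − K·H)·P̄ = [255023/105615 -90434/105615 -1440/2347; -90434/105615 56822/105615 570/2347; -1440/2347 570/2347 710/2347]

x' = [-7734/11735, 7462/11735, 39/2347]
P' = [255023/105615 -90434/105615 -1440/2347; -90434/105615 56822/105615 570/2347; -1440/2347 570/2347 710/2347]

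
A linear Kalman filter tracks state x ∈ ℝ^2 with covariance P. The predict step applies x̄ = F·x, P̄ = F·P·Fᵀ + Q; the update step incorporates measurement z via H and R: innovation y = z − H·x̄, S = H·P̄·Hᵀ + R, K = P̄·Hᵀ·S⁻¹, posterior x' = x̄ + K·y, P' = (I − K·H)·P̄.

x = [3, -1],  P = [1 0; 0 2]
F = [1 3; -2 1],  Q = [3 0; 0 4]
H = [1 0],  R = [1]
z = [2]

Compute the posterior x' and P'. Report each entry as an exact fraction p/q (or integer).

x̄ = F·x = [0, -7]
P̄ = F·P·Fᵀ + Q = [22 4; 4 10]
y = z − H·x̄ = [2]
S = H·P̄·Hᵀ + R = [23]
K = P̄·Hᵀ·S⁻¹ = [22/23; 4/23]
x' = x̄ + K·y = [44/23, -153/23]
P' = (I − K·H)·P̄ = [22/23 4/23; 4/23 214/23]

x' = [44/23, -153/23]
P' = [22/23 4/23; 4/23 214/23]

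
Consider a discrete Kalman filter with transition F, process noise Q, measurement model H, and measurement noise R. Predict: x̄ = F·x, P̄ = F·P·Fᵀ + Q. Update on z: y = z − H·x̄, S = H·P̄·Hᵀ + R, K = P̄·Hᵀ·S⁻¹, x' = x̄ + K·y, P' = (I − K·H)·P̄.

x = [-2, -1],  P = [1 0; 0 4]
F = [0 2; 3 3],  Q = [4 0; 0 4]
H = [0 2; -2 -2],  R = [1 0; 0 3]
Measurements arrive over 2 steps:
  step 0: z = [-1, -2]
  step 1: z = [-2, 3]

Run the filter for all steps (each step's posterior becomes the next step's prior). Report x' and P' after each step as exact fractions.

step 0: x' = [12138/7523, -4261/7523], P' = [6524/7523 -1544/7523; -1544/7523 1763/7523]
step 1: x' = [-5239234/7481737, -6553301/7481737], P' = [6181384/7481737 -1513546/7481737; -1513546/7481737 1748137/7481737]

step 0: x̄ = F·x = [-2, -9]
step 0: P̄ = F·P·Fᵀ + Q = [20 24; 24 49]
step 0: y = z − H·x̄ = [17, -24]
step 0: S = H·P̄·Hᵀ + R = [197 -292; -292 471]
step 0: K = P̄·Hᵀ·S⁻¹ = [-3088/7523 -3320/7523; 3526/7523 -146/7523]
step 0: x' = x̄ + K·y = [12138/7523, -4261/7523]
step 0: P' = (I − K·H)·P̄ = [6524/7523 -1544/7523; -1544/7523 1763/7523]
step 1: x̄ = F·x = [-8522/7523, 23631/7523]
step 1: P̄ = F·P·Fᵀ + Q = [37144/7523 1314/7523; 1314/7523 76883/7523]
step 1: y = z − H·x̄ = [-62308/7523, 52787/7523]
step 1: S = H·P̄·Hᵀ + R = [315055/7523 -312788/7523; -312788/7523 489189/7523]
step 1: K = P̄·Hᵀ·S⁻¹ = [-3027092/7481737 -3111892/7481737; 3496274/7481737 -156394/7481737]
step 1: x' = x̄ + K·y = [-5239234/7481737, -6553301/7481737]
step 1: P' = (I − K·H)·P̄ = [6181384/7481737 -1513546/7481737; -1513546/7481737 1748137/7481737]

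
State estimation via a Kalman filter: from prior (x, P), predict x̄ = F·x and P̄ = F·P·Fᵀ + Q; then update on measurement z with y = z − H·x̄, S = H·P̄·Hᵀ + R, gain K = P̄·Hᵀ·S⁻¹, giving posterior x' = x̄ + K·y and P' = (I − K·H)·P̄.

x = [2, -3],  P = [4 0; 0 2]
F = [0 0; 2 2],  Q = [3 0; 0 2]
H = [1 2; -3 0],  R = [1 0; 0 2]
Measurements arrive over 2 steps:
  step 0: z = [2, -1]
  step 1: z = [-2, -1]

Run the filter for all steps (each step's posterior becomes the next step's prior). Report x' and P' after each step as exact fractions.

step 0: x' = [109/339, 826/1017], P' = [70/339 -104/1017; -104/1017 910/3051]
step 1: x' = [259407/1239641, -1066514/1239641], P' = [252690/1239641 -117192/1239641; -117192/1239641 341810/1239641]

step 0: x̄ = F·x = [0, -2]
step 0: P̄ = F·P·Fᵀ + Q = [3 0; 0 26]
step 0: y = z − H·x̄ = [6, -1]
step 0: S = H·P̄·Hᵀ + R = [108 -9; -9 29]
step 0: K = P̄·Hᵀ·S⁻¹ = [2/1017 -35/113; 1508/3051 52/339]
step 0: x' = x̄ + K·y = [109/339, 826/1017]
step 0: P' = (I − K·H)·P̄ = [70/339 -104/1017; -104/1017 910/3051]
step 1: x̄ = F·x = [0, 2306/1017]
step 1: P̄ = F·P·Fᵀ + Q = [3 0; 0 9766/3051]
step 1: y = z − H·x̄ = [-6646/1017, -1]
step 1: S = H·P̄·Hᵀ + R = [51268/3051 -9; -9 29]
step 1: K = P̄·Hᵀ·S⁻¹ = [18306/1239641 -379035/1239641; 566428/1239641 175788/1239641]
step 1: x' = x̄ + K·y = [259407/1239641, -1066514/1239641]
step 1: P' = (I − K·H)·P̄ = [252690/1239641 -117192/1239641; -117192/1239641 341810/1239641]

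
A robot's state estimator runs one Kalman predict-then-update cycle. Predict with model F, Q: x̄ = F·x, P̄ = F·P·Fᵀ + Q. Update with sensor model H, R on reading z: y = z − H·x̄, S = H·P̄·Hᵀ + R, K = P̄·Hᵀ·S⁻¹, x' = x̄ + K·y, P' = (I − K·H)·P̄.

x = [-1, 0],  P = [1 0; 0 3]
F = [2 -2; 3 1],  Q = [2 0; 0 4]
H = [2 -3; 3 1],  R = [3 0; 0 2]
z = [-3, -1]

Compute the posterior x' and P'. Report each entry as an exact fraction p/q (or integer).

x̄ = F·x = [-2, -3]
P̄ = F·P·Fᵀ + Q = [18 0; 0 16]
y = z − H·x̄ = [-8, 8]
S = H·P̄·Hᵀ + R = [219 60; 60 180]
K = P̄·Hᵀ·S⁻¹ = [18/199 537/1990; -160/597 532/2985]
x' = x̄ + K·y = [-562/995, 567/995]
P' = (I − K·H)·P̄ = [171/995 24/995; 24/995 848/2985]

x' = [-562/995, 567/995]
P' = [171/995 24/995; 24/995 848/2985]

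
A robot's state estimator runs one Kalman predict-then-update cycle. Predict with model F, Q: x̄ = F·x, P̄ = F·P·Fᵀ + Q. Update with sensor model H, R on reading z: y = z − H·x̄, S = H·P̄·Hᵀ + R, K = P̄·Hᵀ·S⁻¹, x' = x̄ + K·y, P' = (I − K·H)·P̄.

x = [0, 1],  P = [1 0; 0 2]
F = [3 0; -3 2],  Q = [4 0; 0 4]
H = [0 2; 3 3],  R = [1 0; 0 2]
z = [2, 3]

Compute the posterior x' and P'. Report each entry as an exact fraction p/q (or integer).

x̄ = F·x = [0, 2]
P̄ = F·P·Fᵀ + Q = [13 -9; -9 21]
y = z − H·x̄ = [-2, -3]
S = H·P̄·Hᵀ + R = [85 72; 72 146]
K = P̄·Hᵀ·S⁻¹ = [-1746/3613 1158/3613; 1770/3613 18/3613]
x' = x̄ + K·y = [18/3613, 3632/3613]
P' = (I − K·H)·P̄ = [1645/3613 -873/3613; -873/3613 885/3613]

x' = [18/3613, 3632/3613]
P' = [1645/3613 -873/3613; -873/3613 885/3613]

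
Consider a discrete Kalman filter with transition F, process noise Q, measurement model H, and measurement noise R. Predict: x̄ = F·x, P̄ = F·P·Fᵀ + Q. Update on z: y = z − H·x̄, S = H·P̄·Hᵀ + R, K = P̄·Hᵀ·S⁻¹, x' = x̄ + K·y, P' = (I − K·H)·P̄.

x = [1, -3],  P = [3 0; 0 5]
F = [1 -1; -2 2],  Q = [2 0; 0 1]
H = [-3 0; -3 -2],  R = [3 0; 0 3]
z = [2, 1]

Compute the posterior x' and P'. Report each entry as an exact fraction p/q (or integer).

x' = [-526/1011, 62/337]
P' = [326/1011 -164/337; -164/337 477/337]

x̄ = F·x = [4, -8]
P̄ = F·P·Fᵀ + Q = [10 -16; -16 33]
y = z − H·x̄ = [14, -3]
S = H·P̄·Hᵀ + R = [93 -6; -6 33]
K = P̄·Hᵀ·S⁻¹ = [-326/1011 2/1011; 164/337 -154/337]
x' = x̄ + K·y = [-526/1011, 62/337]
P' = (I − K·H)·P̄ = [326/1011 -164/337; -164/337 477/337]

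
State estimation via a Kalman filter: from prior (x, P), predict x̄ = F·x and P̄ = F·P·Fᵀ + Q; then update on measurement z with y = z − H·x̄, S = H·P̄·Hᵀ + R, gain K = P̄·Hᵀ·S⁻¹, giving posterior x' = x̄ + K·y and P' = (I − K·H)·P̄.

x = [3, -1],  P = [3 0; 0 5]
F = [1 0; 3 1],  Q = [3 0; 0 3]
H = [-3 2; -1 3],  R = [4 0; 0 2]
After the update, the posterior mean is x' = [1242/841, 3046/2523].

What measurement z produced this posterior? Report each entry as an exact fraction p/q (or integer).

x̄ = F·x = [3, 8]
P̄ = F·P·Fᵀ + Q = [6 9; 9 35]
S = H·P̄·Hᵀ + R = [90 129; 129 269]
K = P̄·Hᵀ·S⁻¹ = [-301/841 210/841; -817/7569 1031/2523]
x' − x̄ = [-1281/841, -17138/2523] = K·y
y = (KᵀK)⁻¹·Kᵀ·(x' − x̄) = [-9, -19]
z = y + H·x̄ = [-9, -19] + [7, 21] = [-2, 2]

z = [-2, 2]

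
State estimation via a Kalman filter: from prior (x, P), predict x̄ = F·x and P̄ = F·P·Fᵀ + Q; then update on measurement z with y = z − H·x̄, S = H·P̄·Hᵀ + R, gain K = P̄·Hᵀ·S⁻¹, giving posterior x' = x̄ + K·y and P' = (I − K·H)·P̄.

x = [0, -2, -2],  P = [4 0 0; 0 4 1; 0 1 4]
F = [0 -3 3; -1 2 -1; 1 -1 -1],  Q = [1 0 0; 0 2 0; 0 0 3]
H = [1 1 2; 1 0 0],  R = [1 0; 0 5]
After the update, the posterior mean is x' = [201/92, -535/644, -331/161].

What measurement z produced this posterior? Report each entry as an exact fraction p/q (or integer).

x̄ = F·x = [0, -2, 4]
P̄ = F·P·Fᵀ + Q = [55 -27 0; -27 22 -9; 0 -9 17]
S = H·P̄·Hᵀ + R = [56 28; 28 60]
K = P̄·Hᵀ·S⁻¹ = [5/92 41/46; -39/161 -31/92; 375/644 -25/92]
x' − x̄ = [201/92, 753/644, -975/161] = K·y
y = (KᵀK)⁻¹·Kᵀ·(x' − x̄) = [-9, 3]
z = y + H·x̄ = [-9, 3] + [6, 0] = [-3, 3]

z = [-3, 3]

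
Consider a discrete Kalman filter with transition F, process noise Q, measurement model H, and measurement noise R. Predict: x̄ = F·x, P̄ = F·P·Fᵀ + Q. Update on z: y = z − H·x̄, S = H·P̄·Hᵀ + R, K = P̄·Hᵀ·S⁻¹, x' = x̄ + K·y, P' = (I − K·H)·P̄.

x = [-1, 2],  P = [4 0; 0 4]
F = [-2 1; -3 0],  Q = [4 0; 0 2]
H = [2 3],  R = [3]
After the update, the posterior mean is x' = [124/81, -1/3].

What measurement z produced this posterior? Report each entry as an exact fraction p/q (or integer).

x̄ = F·x = [4, 3]
P̄ = F·P·Fᵀ + Q = [24 24; 24 38]
S = H·P̄·Hᵀ + R = [729]
K = P̄·Hᵀ·S⁻¹ = [40/243; 2/9]
x' − x̄ = [-200/81, -10/3] = K·y
y = (KᵀK)⁻¹·Kᵀ·(x' − x̄) = [-15]
z = y + H·x̄ = [-15] + [17] = [2]

z = [2]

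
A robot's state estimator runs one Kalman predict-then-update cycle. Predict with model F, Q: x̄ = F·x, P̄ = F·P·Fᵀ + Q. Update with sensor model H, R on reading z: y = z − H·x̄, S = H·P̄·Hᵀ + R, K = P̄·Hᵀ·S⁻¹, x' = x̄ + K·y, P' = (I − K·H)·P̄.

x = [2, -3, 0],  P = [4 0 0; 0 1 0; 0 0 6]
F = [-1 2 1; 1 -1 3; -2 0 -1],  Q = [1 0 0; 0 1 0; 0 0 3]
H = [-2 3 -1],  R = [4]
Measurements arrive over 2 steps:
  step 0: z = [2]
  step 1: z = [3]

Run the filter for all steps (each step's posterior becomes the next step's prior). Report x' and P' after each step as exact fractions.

step 0: x̄ = F·x = [-8, 5, -4]
step 0: P̄ = F·P·Fᵀ + Q = [15 12 2; 12 60 -26; 2 -26 25]
step 0: y = z − H·x̄ = [-33]
step 0: S = H·P̄·Hᵀ + R = [649]
step 0: K = P̄·Hᵀ·S⁻¹ = [4/649; 182/649; -107/649]
step 0: x' = x̄ + K·y = [-484/59, -251/59, 85/59]
step 0: P' = (I − K·H)·P̄ = [9719/649 7060/649 1726/649; 7060/649 5816/649 2600/649; 1726/649 2600/649 4776/649]
step 1: x̄ = F·x = [67/59, 22/59, 883/59]
step 1: P̄ = F·P·Fᵀ + Q = [1556/59 2155/59 -1864/59; 2155/59 39804/649 -2648/59; -1864/59 -2648/59 4773/59]
step 1: y = z − H·x̄ = [1128/59]
step 1: S = H·P̄·Hᵀ + R = [290091/649]
step 1: K = P̄·Hᵀ·S⁻¹ = [19129/96697; 33710/96697; -98879/290091]
step 1: x' = x̄ + K·y = [475529/96697, 680546/96697, 817033/96697]
step 1: P' = (I − K·H)·P̄ = [858721/96697 551135/96697 -140553/96697; 551135/96697 677712/96697 796026/96697; -140553/96697 796026/96697 8403068/290091]

step 0: x' = [-484/59, -251/59, 85/59], P' = [9719/649 7060/649 1726/649; 7060/649 5816/649 2600/649; 1726/649 2600/649 4776/649]
step 1: x' = [475529/96697, 680546/96697, 817033/96697], P' = [858721/96697 551135/96697 -140553/96697; 551135/96697 677712/96697 796026/96697; -140553/96697 796026/96697 8403068/290091]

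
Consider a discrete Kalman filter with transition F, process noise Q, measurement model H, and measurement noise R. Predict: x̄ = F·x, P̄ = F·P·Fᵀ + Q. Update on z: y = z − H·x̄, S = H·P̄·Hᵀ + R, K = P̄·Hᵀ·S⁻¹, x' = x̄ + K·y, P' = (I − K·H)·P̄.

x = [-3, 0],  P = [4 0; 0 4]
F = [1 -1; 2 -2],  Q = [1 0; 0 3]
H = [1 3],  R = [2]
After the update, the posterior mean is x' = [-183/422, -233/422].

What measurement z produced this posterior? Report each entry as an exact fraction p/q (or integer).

z = [-2]

x̄ = F·x = [-3, -6]
P̄ = F·P·Fᵀ + Q = [9 16; 16 35]
S = H·P̄·Hᵀ + R = [422]
K = P̄·Hᵀ·S⁻¹ = [57/422; 121/422]
x' − x̄ = [1083/422, 2299/422] = K·y
y = (KᵀK)⁻¹·Kᵀ·(x' − x̄) = [19]
z = y + H·x̄ = [19] + [-21] = [-2]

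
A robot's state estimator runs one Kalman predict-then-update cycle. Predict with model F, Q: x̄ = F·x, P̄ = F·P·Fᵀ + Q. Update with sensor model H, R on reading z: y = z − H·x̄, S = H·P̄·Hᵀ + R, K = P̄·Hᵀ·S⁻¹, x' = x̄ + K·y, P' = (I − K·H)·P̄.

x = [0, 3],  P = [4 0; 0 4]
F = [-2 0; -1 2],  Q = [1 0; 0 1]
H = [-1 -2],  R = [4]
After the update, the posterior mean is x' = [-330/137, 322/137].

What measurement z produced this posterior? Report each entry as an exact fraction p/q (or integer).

z = [-2]

x̄ = F·x = [0, 6]
P̄ = F·P·Fᵀ + Q = [17 8; 8 21]
S = H·P̄·Hᵀ + R = [137]
K = P̄·Hᵀ·S⁻¹ = [-33/137; -50/137]
x' − x̄ = [-330/137, -500/137] = K·y
y = (KᵀK)⁻¹·Kᵀ·(x' − x̄) = [10]
z = y + H·x̄ = [10] + [-12] = [-2]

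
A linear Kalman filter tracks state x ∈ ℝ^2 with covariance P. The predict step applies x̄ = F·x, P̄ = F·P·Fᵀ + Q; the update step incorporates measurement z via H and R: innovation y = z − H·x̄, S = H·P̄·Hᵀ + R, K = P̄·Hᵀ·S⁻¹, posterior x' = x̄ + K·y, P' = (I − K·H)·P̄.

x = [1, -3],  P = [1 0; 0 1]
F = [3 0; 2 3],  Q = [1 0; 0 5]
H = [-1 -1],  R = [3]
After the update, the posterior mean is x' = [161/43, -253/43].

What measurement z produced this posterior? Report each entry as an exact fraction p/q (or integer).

x̄ = F·x = [3, -7]
P̄ = F·P·Fᵀ + Q = [10 6; 6 18]
S = H·P̄·Hᵀ + R = [43]
K = P̄·Hᵀ·S⁻¹ = [-16/43; -24/43]
x' − x̄ = [32/43, 48/43] = K·y
y = (KᵀK)⁻¹·Kᵀ·(x' − x̄) = [-2]
z = y + H·x̄ = [-2] + [4] = [2]

z = [2]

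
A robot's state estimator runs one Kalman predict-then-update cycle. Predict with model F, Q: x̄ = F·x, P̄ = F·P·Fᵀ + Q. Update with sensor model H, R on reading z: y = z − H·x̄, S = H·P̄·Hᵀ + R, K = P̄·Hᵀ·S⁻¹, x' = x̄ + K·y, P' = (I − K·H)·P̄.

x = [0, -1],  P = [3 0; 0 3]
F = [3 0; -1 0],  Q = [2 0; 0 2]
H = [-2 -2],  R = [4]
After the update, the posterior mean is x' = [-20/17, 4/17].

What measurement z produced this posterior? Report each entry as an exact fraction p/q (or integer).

z = [2]

x̄ = F·x = [0, 0]
P̄ = F·P·Fᵀ + Q = [29 -9; -9 5]
S = H·P̄·Hᵀ + R = [68]
K = P̄·Hᵀ·S⁻¹ = [-10/17; 2/17]
x' − x̄ = [-20/17, 4/17] = K·y
y = (KᵀK)⁻¹·Kᵀ·(x' − x̄) = [2]
z = y + H·x̄ = [2] + [0] = [2]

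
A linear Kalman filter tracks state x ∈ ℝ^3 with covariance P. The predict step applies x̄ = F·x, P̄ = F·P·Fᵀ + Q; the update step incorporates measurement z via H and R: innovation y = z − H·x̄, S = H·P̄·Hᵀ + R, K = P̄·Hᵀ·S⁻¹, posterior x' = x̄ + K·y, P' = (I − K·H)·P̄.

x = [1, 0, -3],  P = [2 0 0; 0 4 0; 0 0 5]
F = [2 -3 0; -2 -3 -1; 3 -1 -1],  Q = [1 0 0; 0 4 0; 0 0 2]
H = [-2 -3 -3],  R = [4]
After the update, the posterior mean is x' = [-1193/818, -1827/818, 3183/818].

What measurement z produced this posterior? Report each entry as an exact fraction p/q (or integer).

z = [-2]

x̄ = F·x = [2, 1, 6]
P̄ = F·P·Fᵀ + Q = [45 28 24; 28 53 5; 24 5 29]
S = H·P̄·Hᵀ + R = [1636]
K = P̄·Hᵀ·S⁻¹ = [-123/818; -115/818; -75/818]
x' − x̄ = [-2829/818, -2645/818, -1725/818] = K·y
y = (KᵀK)⁻¹·Kᵀ·(x' − x̄) = [23]
z = y + H·x̄ = [23] + [-25] = [-2]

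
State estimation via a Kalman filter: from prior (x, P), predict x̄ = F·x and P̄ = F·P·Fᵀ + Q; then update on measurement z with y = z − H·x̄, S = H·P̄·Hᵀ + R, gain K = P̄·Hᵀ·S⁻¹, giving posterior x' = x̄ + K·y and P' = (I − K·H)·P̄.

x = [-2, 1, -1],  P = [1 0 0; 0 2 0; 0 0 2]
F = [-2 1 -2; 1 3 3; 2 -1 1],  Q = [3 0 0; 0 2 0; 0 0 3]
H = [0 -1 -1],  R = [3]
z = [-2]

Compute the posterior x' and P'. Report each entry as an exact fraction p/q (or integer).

x' = [73/19, 296/57, -212/57]
P' = [215/19 94/19 -112/19; 94/19 542/57 -419/57; -112/19 -419/57 458/57]

x̄ = F·x = [7, -2, -6]
P̄ = F·P·Fᵀ + Q = [17 -8 -10; -8 39 2; -10 2 11]
y = z − H·x̄ = [-10]
S = H·P̄·Hᵀ + R = [57]
K = P̄·Hᵀ·S⁻¹ = [6/19; -41/57; -13/57]
x' = x̄ + K·y = [73/19, 296/57, -212/57]
P' = (I − K·H)·P̄ = [215/19 94/19 -112/19; 94/19 542/57 -419/57; -112/19 -419/57 458/57]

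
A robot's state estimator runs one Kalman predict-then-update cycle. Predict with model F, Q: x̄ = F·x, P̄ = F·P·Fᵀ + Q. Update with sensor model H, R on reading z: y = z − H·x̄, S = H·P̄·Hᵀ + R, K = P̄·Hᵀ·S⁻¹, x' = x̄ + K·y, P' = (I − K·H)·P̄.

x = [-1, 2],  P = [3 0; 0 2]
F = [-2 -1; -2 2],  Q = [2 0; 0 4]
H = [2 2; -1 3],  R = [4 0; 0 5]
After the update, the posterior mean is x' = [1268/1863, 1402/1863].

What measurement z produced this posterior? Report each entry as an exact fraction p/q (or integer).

x̄ = F·x = [0, 6]
P̄ = F·P·Fᵀ + Q = [16 8; 8 24]
S = H·P̄·Hᵀ + R = [228 144; 144 189]
K = P̄·Hᵀ·S⁻¹ = [220/621 -424/1863; 80/621 448/1863]
x' − x̄ = [1268/1863, -9776/1863] = K·y
y = (KᵀK)⁻¹·Kᵀ·(x' − x̄) = [-9, -17]
z = y + H·x̄ = [-9, -17] + [12, 18] = [3, 1]

z = [3, 1]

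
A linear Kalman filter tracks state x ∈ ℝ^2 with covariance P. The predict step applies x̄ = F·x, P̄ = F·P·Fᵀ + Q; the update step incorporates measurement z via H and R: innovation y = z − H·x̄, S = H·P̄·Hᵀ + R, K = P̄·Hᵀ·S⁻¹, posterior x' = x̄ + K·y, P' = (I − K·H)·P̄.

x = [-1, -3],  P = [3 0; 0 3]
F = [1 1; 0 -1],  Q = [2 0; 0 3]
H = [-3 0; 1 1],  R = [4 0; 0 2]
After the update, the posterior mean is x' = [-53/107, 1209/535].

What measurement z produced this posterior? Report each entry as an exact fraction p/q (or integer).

z = [1, 2]

x̄ = F·x = [-4, 3]
P̄ = F·P·Fᵀ + Q = [8 -3; -3 6]
S = H·P̄·Hᵀ + R = [76 -15; -15 10]
K = P̄·Hᵀ·S⁻¹ = [-33/107 4/107; 27/107 363/535]
x' − x̄ = [375/107, -396/535] = K·y
y = (KᵀK)⁻¹·Kᵀ·(x' − x̄) = [-11, 3]
z = y + H·x̄ = [-11, 3] + [12, -1] = [1, 2]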